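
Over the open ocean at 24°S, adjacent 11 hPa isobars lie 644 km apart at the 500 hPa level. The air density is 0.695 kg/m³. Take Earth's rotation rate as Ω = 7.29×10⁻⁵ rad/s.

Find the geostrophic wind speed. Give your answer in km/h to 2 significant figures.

Coriolis parameter at 24°S:
f = 2Ω sin φ = 2 × 7.29×10⁻⁵ × sin 24° = 5.93×10⁻⁵ s⁻¹
Pressure gradient: |∂P/∂n| = 1100 Pa / 644000 m = 1.71×10⁻³ Pa/m
Geostrophic balance (pressure-gradient force = Coriolis force):
V_g = (1/(fρ)) |∂P/∂n| = 1.71×10⁻³ / (5.93×10⁻⁵ × 0.695) = 41.4 m/s
Converting: 41.4 m/s × 3.6 = 150 km/h

150 km/h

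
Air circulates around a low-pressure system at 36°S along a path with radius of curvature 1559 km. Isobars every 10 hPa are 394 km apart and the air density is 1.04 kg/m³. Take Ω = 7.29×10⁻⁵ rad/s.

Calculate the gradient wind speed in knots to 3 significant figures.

Coriolis parameter at 36°S:
f = 2Ω sin φ = 2 × 7.29×10⁻⁵ × sin 36° = 8.57×10⁻⁵ s⁻¹
Pressure gradient: |∂P/∂n| = 1000 Pa / 394000 m = 2.54×10⁻³ Pa/m
Geostrophic speed: V_g = |∂P/∂n|/(fρ) = 2.54×10⁻³/(8.57×10⁻⁵ × 1.04) = 28.5 m/s
Around a low, centrifugal force acts outward with Coriolis, so pressure-gradient force balances both:
(1/ρ)|∂P/∂n| = fV + V²/R  →  V² + fR·V − fR·V_g = 0
With fR = 8.57×10⁻⁵ × 1559×10³ m = 134 m/s:
V = [−fR + √((fR)² + 4 fR V_g)]/2 = [−134 + √(134² + 4×134×28.5)]/2 = 24.1 m/s
Subgeostrophic (V < V_g = 28.5 m/s), as expected around a low.
Converting: 24.1 m/s × 1.944 = 46.9 knots

46.9 knots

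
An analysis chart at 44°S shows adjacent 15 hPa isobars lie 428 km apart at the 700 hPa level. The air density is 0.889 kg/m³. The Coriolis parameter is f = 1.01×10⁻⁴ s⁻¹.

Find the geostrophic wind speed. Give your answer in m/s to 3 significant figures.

39.0 m/s

Pressure gradient: |∂P/∂n| = 1500 Pa / 428000 m = 3.50×10⁻³ Pa/m
Geostrophic balance (pressure-gradient force = Coriolis force):
V_g = (1/(fρ)) |∂P/∂n| = 3.50×10⁻³ / (1.01×10⁻⁴ × 0.889) = 39.0 m/s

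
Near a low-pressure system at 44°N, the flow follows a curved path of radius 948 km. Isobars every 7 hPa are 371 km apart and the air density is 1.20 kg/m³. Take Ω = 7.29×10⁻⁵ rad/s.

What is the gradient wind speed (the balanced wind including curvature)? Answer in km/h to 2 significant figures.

Coriolis parameter at 44°N:
f = 2Ω sin φ = 2 × 7.29×10⁻⁵ × sin 44° = 1.01×10⁻⁴ s⁻¹
Pressure gradient: |∂P/∂n| = 700 Pa / 371000 m = 1.89×10⁻³ Pa/m
Geostrophic speed: V_g = |∂P/∂n|/(fρ) = 1.89×10⁻³/(1.01×10⁻⁴ × 1.20) = 15.5 m/s
Around a low, centrifugal force acts outward with Coriolis, so pressure-gradient force balances both:
(1/ρ)|∂P/∂n| = fV + V²/R  →  V² + fR·V − fR·V_g = 0
With fR = 1.01×10⁻⁴ × 948×10³ m = 96.0 m/s:
V = [−fR + √((fR)² + 4 fR V_g)]/2 = [−96.0 + √(96.0² + 4×96.0×15.5)]/2 = 13.6 m/s
Subgeostrophic (V < V_g = 15.5 m/s), as expected around a low.
Converting: 13.6 m/s × 3.6 = 49 km/h

49 km/h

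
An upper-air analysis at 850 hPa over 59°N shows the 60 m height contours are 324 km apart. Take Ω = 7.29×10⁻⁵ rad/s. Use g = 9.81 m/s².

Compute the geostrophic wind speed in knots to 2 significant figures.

28 knots

Coriolis parameter at 59°N:
f = 2Ω sin φ = 2 × 7.29×10⁻⁵ × sin 59° = 1.25×10⁻⁴ s⁻¹
Height gradient: |∂Z/∂n| = 60 m / 324000 m = 1.85×10⁻⁴
On a pressure surface, geostrophic balance gives V_g = (g/f)|∂Z/∂n|:
V_g = 9.81 × 1.85×10⁻⁴ / 1.25×10⁻⁴ = 14.5 m/s
Converting: 14.5 m/s × 1.944 = 28 knots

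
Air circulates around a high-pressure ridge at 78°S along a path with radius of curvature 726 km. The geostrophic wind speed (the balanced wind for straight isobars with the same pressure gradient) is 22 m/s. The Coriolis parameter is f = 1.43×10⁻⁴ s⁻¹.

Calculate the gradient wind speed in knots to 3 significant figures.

Around a high, pressure-gradient force acts outward with centrifugal, so Coriolis balances both:
fV = (1/ρ)|∂P/∂n| + V²/R  →  V² − fR·V + fR·V_g = 0
With fR = 1.43×10⁻⁴ × 726×10³ m = 104 m/s:
V = [fR − √((fR)² − 4 fR V_g)]/2 = [104 − √(104² − 4×104×22)]/2 = 31.6 m/s
Supergeostrophic (V > V_g = 22 m/s), as expected around a high.
Converting: 31.6 m/s × 1.944 = 61.5 knots

61.5 knots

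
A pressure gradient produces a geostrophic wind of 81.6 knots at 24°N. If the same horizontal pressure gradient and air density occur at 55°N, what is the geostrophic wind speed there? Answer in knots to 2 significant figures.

With the same pressure gradient and density, V_g ∝ 1/f ∝ 1/sin φ.
V₂ = V₁ · sin φ₁ / sin φ₂ = 81.6 × sin 24° / sin 55°
V₂ = 81.6 × 0.4067/0.8192 = 41 knots

41 knots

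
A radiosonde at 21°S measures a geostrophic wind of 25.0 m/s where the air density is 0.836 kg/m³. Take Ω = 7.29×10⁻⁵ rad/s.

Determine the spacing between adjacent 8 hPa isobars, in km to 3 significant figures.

733 km

Coriolis parameter at 21°S:
f = 2Ω sin φ = 2 × 7.29×10⁻⁵ × sin 21° = 5.23×10⁻⁵ s⁻¹
Geostrophic balance rearranged: |∂P/∂n| = f ρ V_g
|∂P/∂n| = 5.23×10⁻⁵ × 0.836 × 25.0 = 1.09×10⁻³ Pa/m
Isobar spacing: Δn = ΔP/|∂P/∂n| = 800 Pa / 1.09×10⁻³ Pa/m = 732583 m ≈ 733 km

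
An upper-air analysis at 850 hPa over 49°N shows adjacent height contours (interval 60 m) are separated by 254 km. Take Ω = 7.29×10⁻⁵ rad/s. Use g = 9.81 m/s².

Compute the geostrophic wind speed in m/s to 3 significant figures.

21.1 m/s

Coriolis parameter at 49°N:
f = 2Ω sin φ = 2 × 7.29×10⁻⁵ × sin 49° = 1.10×10⁻⁴ s⁻¹
Height gradient: |∂Z/∂n| = 60 m / 254000 m = 2.36×10⁻⁴
On a pressure surface, geostrophic balance gives V_g = (g/f)|∂Z/∂n|:
V_g = 9.81 × 2.36×10⁻⁴ / 1.10×10⁻⁴ = 21.1 m/s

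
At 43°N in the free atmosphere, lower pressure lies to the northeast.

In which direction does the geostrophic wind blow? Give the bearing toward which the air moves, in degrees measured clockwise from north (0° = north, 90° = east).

The pressure-gradient force points toward the northeast (bearing 045°).
Geostrophic balance: in the Northern Hemisphere the Coriolis force deflects motion to the right, so the geostrophic wind blows 90° to the right of the pressure-gradient force (low pressure on the left).
Rotating 045° by 90° clockwise gives 135° — the wind blows toward the southeast.

135°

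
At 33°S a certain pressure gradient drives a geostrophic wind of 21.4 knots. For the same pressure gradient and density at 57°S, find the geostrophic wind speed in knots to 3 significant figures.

13.9 knots

With the same pressure gradient and density, V_g ∝ 1/f ∝ 1/sin φ.
V₂ = V₁ · sin φ₁ / sin φ₂ = 21.4 × sin 33° / sin 57°
V₂ = 21.4 × 0.5446/0.8387 = 13.9 knots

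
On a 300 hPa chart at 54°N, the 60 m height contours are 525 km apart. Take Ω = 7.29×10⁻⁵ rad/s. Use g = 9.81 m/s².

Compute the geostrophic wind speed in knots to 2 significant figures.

18 knots

Coriolis parameter at 54°N:
f = 2Ω sin φ = 2 × 7.29×10⁻⁵ × sin 54° = 1.18×10⁻⁴ s⁻¹
Height gradient: |∂Z/∂n| = 60 m / 525000 m = 1.14×10⁻⁴
On a pressure surface, geostrophic balance gives V_g = (g/f)|∂Z/∂n|:
V_g = 9.81 × 1.14×10⁻⁴ / 1.18×10⁻⁴ = 9.50 m/s
Converting: 9.50 m/s × 1.944 = 18 knots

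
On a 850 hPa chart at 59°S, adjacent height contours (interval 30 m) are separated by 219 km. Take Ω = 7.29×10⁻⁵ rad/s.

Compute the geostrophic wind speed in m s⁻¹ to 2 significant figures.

Coriolis parameter at 59°S:
f = 2Ω sin φ = 2 × 7.29×10⁻⁵ × sin 59° = 1.25×10⁻⁴ s⁻¹
Height gradient: |∂Z/∂n| = 30 m / 219000 m = 1.37×10⁻⁴
On a pressure surface, geostrophic balance gives V_g = (g/f)|∂Z/∂n|:
V_g = 9.81 × 1.37×10⁻⁴ / 1.25×10⁻⁴ = 10.8 m/s

11 m s⁻¹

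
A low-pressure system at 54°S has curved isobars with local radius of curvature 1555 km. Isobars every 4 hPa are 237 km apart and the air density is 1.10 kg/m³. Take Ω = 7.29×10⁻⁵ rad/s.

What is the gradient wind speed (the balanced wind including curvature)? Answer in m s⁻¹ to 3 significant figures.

12.2 m s⁻¹

Coriolis parameter at 54°S:
f = 2Ω sin φ = 2 × 7.29×10⁻⁵ × sin 54° = 1.18×10⁻⁴ s⁻¹
Pressure gradient: |∂P/∂n| = 400 Pa / 237000 m = 1.69×10⁻³ Pa/m
Geostrophic speed: V_g = |∂P/∂n|/(fρ) = 1.69×10⁻³/(1.18×10⁻⁴ × 1.10) = 13.0 m/s
Around a low, centrifugal force acts outward with Coriolis, so pressure-gradient force balances both:
(1/ρ)|∂P/∂n| = fV + V²/R  →  V² + fR·V − fR·V_g = 0
With fR = 1.18×10⁻⁴ × 1555×10³ m = 183 m/s:
V = [−fR + √((fR)² + 4 fR V_g)]/2 = [−183 + √(183² + 4×183×13)]/2 = 12.2 m/s
Subgeostrophic (V < V_g = 13 m/s), as expected around a low.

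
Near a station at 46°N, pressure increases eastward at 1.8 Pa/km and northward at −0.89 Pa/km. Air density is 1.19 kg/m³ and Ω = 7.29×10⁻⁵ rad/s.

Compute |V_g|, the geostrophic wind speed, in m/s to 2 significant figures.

Coriolis parameter at 46°N:
f = 2Ω sin φ = 2 × 7.29×10⁻⁵ × sin 46° = 1.05×10⁻⁴ s⁻¹
Component geostrophic relations (x east, y north):
u_g = −(1/(fρ)) ∂P/∂y,  v_g = (1/(fρ)) ∂P/∂x
u_g = −(−0.89×10⁻³)/(1.05×10⁻⁴ × 1.19) = 7.13 m/s;  v_g = (1.8×10⁻³)/(1.05×10⁻⁴ × 1.19) = 14.4 m/s
|V_g| = √(u_g² + v_g²) = 16.1 m/s

16 m/s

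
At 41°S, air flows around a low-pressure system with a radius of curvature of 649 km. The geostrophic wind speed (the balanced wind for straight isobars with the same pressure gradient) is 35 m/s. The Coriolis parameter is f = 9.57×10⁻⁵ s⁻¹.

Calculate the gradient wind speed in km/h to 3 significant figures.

Around a low, centrifugal force acts outward with Coriolis, so pressure-gradient force balances both:
(1/ρ)|∂P/∂n| = fV + V²/R  →  V² + fR·V − fR·V_g = 0
With fR = 9.57×10⁻⁵ × 649×10³ m = 62.1 m/s:
V = [−fR + √((fR)² + 4 fR V_g)]/2 = [−62.1 + √(62.1² + 4×62.1×35)]/2 = 25 m/s
Subgeostrophic (V < V_g = 35 m/s), as expected around a low.
Converting: 25 m/s × 3.6 = 89.9 km/h

89.9 km/h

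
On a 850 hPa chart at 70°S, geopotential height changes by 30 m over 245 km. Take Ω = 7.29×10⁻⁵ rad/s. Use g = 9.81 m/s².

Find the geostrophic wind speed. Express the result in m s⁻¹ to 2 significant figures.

8.8 m s⁻¹

Coriolis parameter at 70°S:
f = 2Ω sin φ = 2 × 7.29×10⁻⁵ × sin 70° = 1.37×10⁻⁴ s⁻¹
Height gradient: |∂Z/∂n| = 30 m / 245000 m = 1.22×10⁻⁴
On a pressure surface, geostrophic balance gives V_g = (g/f)|∂Z/∂n|:
V_g = 9.81 × 1.22×10⁻⁴ / 1.37×10⁻⁴ = 8.77 m/s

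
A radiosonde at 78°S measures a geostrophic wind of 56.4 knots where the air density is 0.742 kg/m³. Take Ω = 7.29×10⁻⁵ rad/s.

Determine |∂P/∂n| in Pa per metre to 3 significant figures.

Coriolis parameter at 78°S:
f = 2Ω sin φ = 2 × 7.29×10⁻⁵ × sin 78° = 1.43×10⁻⁴ s⁻¹
Wind speed in SI: 56.4 knots = 29.0 m/s
Geostrophic balance rearranged: |∂P/∂n| = f ρ V_g
|∂P/∂n| = 1.43×10⁻⁴ × 0.742 × 29.0 = 3.07×10⁻³ Pa/m

3.07×10⁻³ Pa/m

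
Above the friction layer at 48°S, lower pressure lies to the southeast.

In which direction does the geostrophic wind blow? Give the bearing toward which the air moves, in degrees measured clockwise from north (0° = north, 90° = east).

The pressure-gradient force points toward the southeast (bearing 135°).
Geostrophic balance: in the Southern Hemisphere the Coriolis force deflects motion to the left, so the geostrophic wind blows 90° to the left of the pressure-gradient force (low pressure on the right).
Rotating 135° by 90° counterclockwise gives 045° — the wind blows toward the northeast.

045°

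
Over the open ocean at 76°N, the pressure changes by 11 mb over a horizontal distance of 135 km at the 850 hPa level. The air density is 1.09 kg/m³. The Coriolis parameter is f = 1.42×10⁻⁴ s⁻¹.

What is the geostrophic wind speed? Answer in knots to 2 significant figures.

100 knots

Pressure gradient: |∂P/∂n| = 1100 Pa / 135000 m = 8.15×10⁻³ Pa/m
Geostrophic balance (pressure-gradient force = Coriolis force):
V_g = (1/(fρ)) |∂P/∂n| = 8.15×10⁻³ / (1.42×10⁻⁴ × 1.09) = 52.6 m/s
Converting: 52.6 m/s × 1.944 = 100 knots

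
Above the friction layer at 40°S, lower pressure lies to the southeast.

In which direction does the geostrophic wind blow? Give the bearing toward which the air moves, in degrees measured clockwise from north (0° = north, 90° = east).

045°

The pressure-gradient force points toward the southeast (bearing 135°).
Geostrophic balance: in the Southern Hemisphere the Coriolis force deflects motion to the left, so the geostrophic wind blows 90° to the left of the pressure-gradient force (low pressure on the right).
Rotating 135° by 90° counterclockwise gives 045° — the wind blows toward the northeast.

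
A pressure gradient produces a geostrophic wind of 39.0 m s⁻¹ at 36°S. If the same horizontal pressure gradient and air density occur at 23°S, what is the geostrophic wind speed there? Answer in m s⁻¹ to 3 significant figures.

58.7 m s⁻¹

With the same pressure gradient and density, V_g ∝ 1/f ∝ 1/sin φ.
V₂ = V₁ · sin φ₁ / sin φ₂ = 39.0 × sin 36° / sin 23°
V₂ = 39.0 × 0.5878/0.3907 = 58.7 m s⁻¹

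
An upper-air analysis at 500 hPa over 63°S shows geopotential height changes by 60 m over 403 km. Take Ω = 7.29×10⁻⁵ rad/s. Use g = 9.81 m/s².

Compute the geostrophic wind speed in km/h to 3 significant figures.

Coriolis parameter at 63°S:
f = 2Ω sin φ = 2 × 7.29×10⁻⁵ × sin 63° = 1.30×10⁻⁴ s⁻¹
Height gradient: |∂Z/∂n| = 60 m / 403000 m = 1.49×10⁻⁴
On a pressure surface, geostrophic balance gives V_g = (g/f)|∂Z/∂n|:
V_g = 9.81 × 1.49×10⁻⁴ / 1.30×10⁻⁴ = 11.2 m/s
Converting: 11.2 m/s × 3.6 = 40.5 km/h

40.5 km/h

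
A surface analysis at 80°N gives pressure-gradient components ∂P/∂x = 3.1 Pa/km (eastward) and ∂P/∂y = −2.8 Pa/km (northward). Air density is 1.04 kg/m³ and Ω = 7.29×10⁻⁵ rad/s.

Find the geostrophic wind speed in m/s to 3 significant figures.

Coriolis parameter at 80°N:
f = 2Ω sin φ = 2 × 7.29×10⁻⁵ × sin 80° = 1.44×10⁻⁴ s⁻¹
Component geostrophic relations (x east, y north):
u_g = −(1/(fρ)) ∂P/∂y,  v_g = (1/(fρ)) ∂P/∂x
u_g = −(−2.8×10⁻³)/(1.44×10⁻⁴ × 1.04) = 18.8 m/s;  v_g = (3.1×10⁻³)/(1.44×10⁻⁴ × 1.04) = 20.8 m/s
|V_g| = √(u_g² + v_g²) = 28.0 m/s

28.0 m/s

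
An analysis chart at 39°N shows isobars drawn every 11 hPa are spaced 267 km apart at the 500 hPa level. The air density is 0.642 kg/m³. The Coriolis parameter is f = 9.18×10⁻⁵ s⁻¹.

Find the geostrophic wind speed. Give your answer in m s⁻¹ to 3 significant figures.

Pressure gradient: |∂P/∂n| = 1100 Pa / 267000 m = 4.12×10⁻³ Pa/m
Geostrophic balance (pressure-gradient force = Coriolis force):
V_g = (1/(fρ)) |∂P/∂n| = 4.12×10⁻³ / (9.18×10⁻⁵ × 0.642) = 69.9 m/s

69.9 m s⁻¹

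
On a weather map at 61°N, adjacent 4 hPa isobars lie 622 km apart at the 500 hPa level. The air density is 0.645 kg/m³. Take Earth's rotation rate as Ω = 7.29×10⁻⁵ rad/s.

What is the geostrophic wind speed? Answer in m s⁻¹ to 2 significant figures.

Coriolis parameter at 61°N:
f = 2Ω sin φ = 2 × 7.29×10⁻⁵ × sin 61° = 1.28×10⁻⁴ s⁻¹
Pressure gradient: |∂P/∂n| = 400 Pa / 622000 m = 6.43×10⁻⁴ Pa/m
Geostrophic balance (pressure-gradient force = Coriolis force):
V_g = (1/(fρ)) |∂P/∂n| = 6.43×10⁻⁴ / (1.28×10⁻⁴ × 0.645) = 7.82 m/s

7.8 m s⁻¹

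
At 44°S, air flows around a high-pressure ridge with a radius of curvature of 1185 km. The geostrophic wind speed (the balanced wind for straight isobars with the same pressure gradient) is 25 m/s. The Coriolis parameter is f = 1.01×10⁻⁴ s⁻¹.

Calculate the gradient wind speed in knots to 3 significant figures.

69.1 knots

Around a high, pressure-gradient force acts outward with centrifugal, so Coriolis balances both:
fV = (1/ρ)|∂P/∂n| + V²/R  →  V² − fR·V + fR·V_g = 0
With fR = 1.01×10⁻⁴ × 1185×10³ m = 120 m/s:
V = [fR − √((fR)² − 4 fR V_g)]/2 = [120 − √(120² − 4×120×25)]/2 = 35.6 m/s
Supergeostrophic (V > V_g = 25 m/s), as expected around a high.
Converting: 35.6 m/s × 1.944 = 69.1 knots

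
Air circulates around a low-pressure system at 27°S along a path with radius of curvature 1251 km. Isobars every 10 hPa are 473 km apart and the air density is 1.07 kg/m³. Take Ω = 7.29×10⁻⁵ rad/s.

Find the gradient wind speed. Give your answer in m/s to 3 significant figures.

Coriolis parameter at 27°S:
f = 2Ω sin φ = 2 × 7.29×10⁻⁵ × sin 27° = 6.62×10⁻⁵ s⁻¹
Pressure gradient: |∂P/∂n| = 1000 Pa / 473000 m = 2.11×10⁻³ Pa/m
Geostrophic speed: V_g = |∂P/∂n|/(fρ) = 2.11×10⁻³/(6.62×10⁻⁵ × 1.07) = 29.9 m/s
Around a low, centrifugal force acts outward with Coriolis, so pressure-gradient force balances both:
(1/ρ)|∂P/∂n| = fV + V²/R  →  V² + fR·V − fR·V_g = 0
With fR = 6.62×10⁻⁵ × 1251×10³ m = 82.8 m/s:
V = [−fR + √((fR)² + 4 fR V_g)]/2 = [−82.8 + √(82.8² + 4×82.8×29.9)]/2 = 23.3 m/s
Subgeostrophic (V < V_g = 29.9 m/s), as expected around a low.

23.3 m/s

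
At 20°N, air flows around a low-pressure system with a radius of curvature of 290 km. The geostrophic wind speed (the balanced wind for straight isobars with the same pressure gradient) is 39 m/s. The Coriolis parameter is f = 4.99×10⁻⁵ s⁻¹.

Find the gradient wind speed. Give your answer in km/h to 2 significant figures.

63 km/h

Around a low, centrifugal force acts outward with Coriolis, so pressure-gradient force balances both:
(1/ρ)|∂P/∂n| = fV + V²/R  →  V² + fR·V − fR·V_g = 0
With fR = 4.99×10⁻⁵ × 290×10³ m = 14.5 m/s:
V = [−fR + √((fR)² + 4 fR V_g)]/2 = [−14.5 + √(14.5² + 4×14.5×39)]/2 = 17.6 m/s
Subgeostrophic (V < V_g = 39 m/s), as expected around a low.
Converting: 17.6 m/s × 3.6 = 63 km/h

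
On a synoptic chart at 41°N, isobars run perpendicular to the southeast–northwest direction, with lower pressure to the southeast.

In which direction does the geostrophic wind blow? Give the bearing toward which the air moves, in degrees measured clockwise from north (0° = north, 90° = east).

The pressure-gradient force points toward the southeast (bearing 135°).
Geostrophic balance: in the Northern Hemisphere the Coriolis force deflects motion to the right, so the geostrophic wind blows 90° to the right of the pressure-gradient force (low pressure on the left).
Rotating 135° by 90° clockwise gives 225° — the wind blows toward the southwest.

225°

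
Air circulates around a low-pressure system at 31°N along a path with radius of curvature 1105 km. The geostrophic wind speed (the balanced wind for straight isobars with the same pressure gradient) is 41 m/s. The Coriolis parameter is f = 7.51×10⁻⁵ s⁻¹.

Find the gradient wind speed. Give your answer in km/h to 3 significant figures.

108 km/h

Around a low, centrifugal force acts outward with Coriolis, so pressure-gradient force balances both:
(1/ρ)|∂P/∂n| = fV + V²/R  →  V² + fR·V − fR·V_g = 0
With fR = 7.51×10⁻⁵ × 1105×10³ m = 83.0 m/s:
V = [−fR + √((fR)² + 4 fR V_g)]/2 = [−83.0 + √(83.0² + 4×83.0×41)]/2 = 30.1 m/s
Subgeostrophic (V < V_g = 41 m/s), as expected around a low.
Converting: 30.1 m/s × 3.6 = 108 km/h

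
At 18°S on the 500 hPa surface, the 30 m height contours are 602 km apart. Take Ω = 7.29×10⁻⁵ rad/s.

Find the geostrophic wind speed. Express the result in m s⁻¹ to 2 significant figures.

Coriolis parameter at 18°S:
f = 2Ω sin φ = 2 × 7.29×10⁻⁵ × sin 18° = 4.51×10⁻⁵ s⁻¹
Height gradient: |∂Z/∂n| = 30 m / 602000 m = 4.98×10⁻⁵
On a pressure surface, geostrophic balance gives V_g = (g/f)|∂Z/∂n|:
V_g = 9.81 × 4.98×10⁻⁵ / 4.51×10⁻⁵ = 10.9 m/s

11 m s⁻¹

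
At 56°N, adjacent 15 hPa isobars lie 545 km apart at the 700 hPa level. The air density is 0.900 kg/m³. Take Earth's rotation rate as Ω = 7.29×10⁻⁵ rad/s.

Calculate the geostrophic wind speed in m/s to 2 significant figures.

Coriolis parameter at 56°N:
f = 2Ω sin φ = 2 × 7.29×10⁻⁵ × sin 56° = 1.21×10⁻⁴ s⁻¹
Pressure gradient: |∂P/∂n| = 1500 Pa / 545000 m = 2.75×10⁻³ Pa/m
Geostrophic balance (pressure-gradient force = Coriolis force):
V_g = (1/(fρ)) |∂P/∂n| = 2.75×10⁻³ / (1.21×10⁻⁴ × 0.900) = 25.3 m/s

25 m/s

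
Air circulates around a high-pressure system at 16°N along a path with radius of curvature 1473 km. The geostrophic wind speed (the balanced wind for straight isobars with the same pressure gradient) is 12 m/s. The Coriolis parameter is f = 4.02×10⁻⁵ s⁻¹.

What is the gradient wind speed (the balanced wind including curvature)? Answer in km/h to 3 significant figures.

60.2 km/h

Around a high, pressure-gradient force acts outward with centrifugal, so Coriolis balances both:
fV = (1/ρ)|∂P/∂n| + V²/R  →  V² − fR·V + fR·V_g = 0
With fR = 4.02×10⁻⁵ × 1473×10³ m = 59.2 m/s:
V = [fR − √((fR)² − 4 fR V_g)]/2 = [59.2 − √(59.2² − 4×59.2×12)]/2 = 16.7 m/s
Supergeostrophic (V > V_g = 12 m/s), as expected around a high.
Converting: 16.7 m/s × 3.6 = 60.2 km/h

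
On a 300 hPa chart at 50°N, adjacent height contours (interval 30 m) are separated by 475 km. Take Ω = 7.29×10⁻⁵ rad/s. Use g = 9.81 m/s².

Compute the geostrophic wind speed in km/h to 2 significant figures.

20 km/h

Coriolis parameter at 50°N:
f = 2Ω sin φ = 2 × 7.29×10⁻⁵ × sin 50° = 1.12×10⁻⁴ s⁻¹
Height gradient: |∂Z/∂n| = 30 m / 475000 m = 6.32×10⁻⁵
On a pressure surface, geostrophic balance gives V_g = (g/f)|∂Z/∂n|:
V_g = 9.81 × 6.32×10⁻⁵ / 1.12×10⁻⁴ = 5.55 m/s
Converting: 5.55 m/s × 3.6 = 20 km/h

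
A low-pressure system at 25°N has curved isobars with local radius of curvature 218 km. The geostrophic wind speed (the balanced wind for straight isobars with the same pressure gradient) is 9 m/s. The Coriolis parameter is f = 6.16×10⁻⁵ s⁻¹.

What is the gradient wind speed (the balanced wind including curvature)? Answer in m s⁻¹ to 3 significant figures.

Around a low, centrifugal force acts outward with Coriolis, so pressure-gradient force balances both:
(1/ρ)|∂P/∂n| = fV + V²/R  →  V² + fR·V − fR·V_g = 0
With fR = 6.16×10⁻⁵ × 218×10³ m = 13.4 m/s:
V = [−fR + √((fR)² + 4 fR V_g)]/2 = [−13.4 + √(13.4² + 4×13.4×9)]/2 = 6.17 m/s
Subgeostrophic (V < V_g = 9 m/s), as expected around a low.

6.17 m s⁻¹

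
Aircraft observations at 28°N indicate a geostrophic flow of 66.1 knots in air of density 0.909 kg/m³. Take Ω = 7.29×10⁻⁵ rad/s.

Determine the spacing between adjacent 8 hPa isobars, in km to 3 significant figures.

378 km

Coriolis parameter at 28°N:
f = 2Ω sin φ = 2 × 7.29×10⁻⁵ × sin 28° = 6.84×10⁻⁵ s⁻¹
Wind speed in SI: 66.1 knots = 34.0 m/s
Geostrophic balance rearranged: |∂P/∂n| = f ρ V_g
|∂P/∂n| = 6.84×10⁻⁵ × 0.909 × 34.0 = 2.12×10⁻³ Pa/m
Isobar spacing: Δn = ΔP/|∂P/∂n| = 800 Pa / 2.12×10⁻³ Pa/m = 378111 m ≈ 378 km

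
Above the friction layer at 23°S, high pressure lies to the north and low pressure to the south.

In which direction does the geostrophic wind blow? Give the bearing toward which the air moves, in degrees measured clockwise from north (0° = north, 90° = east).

090°

The pressure-gradient force points toward the south (bearing 180°).
Geostrophic balance: in the Southern Hemisphere the Coriolis force deflects motion to the left, so the geostrophic wind blows 90° to the left of the pressure-gradient force (low pressure on the right).
Rotating 180° by 90° counterclockwise gives 090° — the wind blows toward the east.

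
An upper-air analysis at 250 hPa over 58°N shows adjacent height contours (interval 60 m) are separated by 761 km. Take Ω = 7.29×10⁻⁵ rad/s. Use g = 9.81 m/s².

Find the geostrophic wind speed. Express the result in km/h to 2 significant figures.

23 km/h

Coriolis parameter at 58°N:
f = 2Ω sin φ = 2 × 7.29×10⁻⁵ × sin 58° = 1.24×10⁻⁴ s⁻¹
Height gradient: |∂Z/∂n| = 60 m / 761000 m = 7.88×10⁻⁵
On a pressure surface, geostrophic balance gives V_g = (g/f)|∂Z/∂n|:
V_g = 9.81 × 7.88×10⁻⁵ / 1.24×10⁻⁴ = 6.26 m/s
Converting: 6.26 m/s × 3.6 = 23 km/h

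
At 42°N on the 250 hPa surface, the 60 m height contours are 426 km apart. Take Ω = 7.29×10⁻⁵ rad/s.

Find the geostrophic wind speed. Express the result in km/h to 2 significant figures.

51 km/h

Coriolis parameter at 42°N:
f = 2Ω sin φ = 2 × 7.29×10⁻⁵ × sin 42° = 9.76×10⁻⁵ s⁻¹
Height gradient: |∂Z/∂n| = 60 m / 426000 m = 1.41×10⁻⁴
On a pressure surface, geostrophic balance gives V_g = (g/f)|∂Z/∂n|:
V_g = 9.81 × 1.41×10⁻⁴ / 9.76×10⁻⁵ = 14.2 m/s
Converting: 14.2 m/s × 3.6 = 51 km/h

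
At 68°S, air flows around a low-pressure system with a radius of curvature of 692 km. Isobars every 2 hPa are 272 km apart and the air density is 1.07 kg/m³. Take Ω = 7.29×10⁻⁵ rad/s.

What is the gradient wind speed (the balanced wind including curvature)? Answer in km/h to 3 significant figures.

Coriolis parameter at 68°S:
f = 2Ω sin φ = 2 × 7.29×10⁻⁵ × sin 68° = 1.35×10⁻⁴ s⁻¹
Pressure gradient: |∂P/∂n| = 200 Pa / 272000 m = 7.35×10⁻⁴ Pa/m
Geostrophic speed: V_g = |∂P/∂n|/(fρ) = 7.35×10⁻⁴/(1.35×10⁻⁴ × 1.07) = 5.08 m/s
Around a low, centrifugal force acts outward with Coriolis, so pressure-gradient force balances both:
(1/ρ)|∂P/∂n| = fV + V²/R  →  V² + fR·V − fR·V_g = 0
With fR = 1.35×10⁻⁴ × 692×10³ m = 93.5 m/s:
V = [−fR + √((fR)² + 4 fR V_g)]/2 = [−93.5 + √(93.5² + 4×93.5×5.08)]/2 = 4.83 m/s
Subgeostrophic (V < V_g = 5.08 m/s), as expected around a low.
Converting: 4.83 m/s × 3.6 = 17.4 km/h

17.4 km/h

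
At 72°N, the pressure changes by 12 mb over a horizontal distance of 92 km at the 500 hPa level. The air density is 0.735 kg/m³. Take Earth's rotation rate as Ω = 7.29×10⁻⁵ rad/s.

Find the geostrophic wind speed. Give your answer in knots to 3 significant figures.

Coriolis parameter at 72°N:
f = 2Ω sin φ = 2 × 7.29×10⁻⁵ × sin 72° = 1.39×10⁻⁴ s⁻¹
Pressure gradient: |∂P/∂n| = 1200 Pa / 92000 m = 1.30×10⁻² Pa/m
Geostrophic balance (pressure-gradient force = Coriolis force):
V_g = (1/(fρ)) |∂P/∂n| = 1.30×10⁻² / (1.39×10⁻⁴ × 0.735) = 128 m/s
Converting: 128 m/s × 1.944 = 249 knots

249 knots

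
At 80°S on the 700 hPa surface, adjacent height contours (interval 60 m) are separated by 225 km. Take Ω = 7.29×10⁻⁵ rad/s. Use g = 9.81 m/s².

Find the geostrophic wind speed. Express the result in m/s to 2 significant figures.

18 m/s

Coriolis parameter at 80°S:
f = 2Ω sin φ = 2 × 7.29×10⁻⁵ × sin 80° = 1.44×10⁻⁴ s⁻¹
Height gradient: |∂Z/∂n| = 60 m / 225000 m = 2.67×10⁻⁴
On a pressure surface, geostrophic balance gives V_g = (g/f)|∂Z/∂n|:
V_g = 9.81 × 2.67×10⁻⁴ / 1.44×10⁻⁴ = 18.2 m/s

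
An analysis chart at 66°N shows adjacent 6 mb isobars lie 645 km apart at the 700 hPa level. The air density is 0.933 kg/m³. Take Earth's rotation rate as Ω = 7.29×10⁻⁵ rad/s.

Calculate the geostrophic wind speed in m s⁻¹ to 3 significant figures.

7.49 m s⁻¹

Coriolis parameter at 66°N:
f = 2Ω sin φ = 2 × 7.29×10⁻⁵ × sin 66° = 1.33×10⁻⁴ s⁻¹
Pressure gradient: |∂P/∂n| = 600 Pa / 645000 m = 9.30×10⁻⁴ Pa/m
Geostrophic balance (pressure-gradient force = Coriolis force):
V_g = (1/(fρ)) |∂P/∂n| = 9.30×10⁻⁴ / (1.33×10⁻⁴ × 0.933) = 7.49 m/s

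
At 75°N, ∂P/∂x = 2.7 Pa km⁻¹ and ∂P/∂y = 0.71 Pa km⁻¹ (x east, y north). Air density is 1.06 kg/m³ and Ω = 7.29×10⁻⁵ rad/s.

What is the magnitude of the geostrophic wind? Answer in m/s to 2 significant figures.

19 m/s

Coriolis parameter at 75°N:
f = 2Ω sin φ = 2 × 7.29×10⁻⁵ × sin 75° = 1.41×10⁻⁴ s⁻¹
Component geostrophic relations (x east, y north):
u_g = −(1/(fρ)) ∂P/∂y,  v_g = (1/(fρ)) ∂P/∂x
u_g = −(0.71×10⁻³)/(1.41×10⁻⁴ × 1.06) = −4.76 m/s;  v_g = (2.7×10⁻³)/(1.41×10⁻⁴ × 1.06) = 18.1 m/s
|V_g| = √(u_g² + v_g²) = 18.7 m/s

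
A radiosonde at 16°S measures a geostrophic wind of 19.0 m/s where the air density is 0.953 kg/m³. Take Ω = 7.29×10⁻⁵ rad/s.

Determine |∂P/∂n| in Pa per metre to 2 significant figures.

Coriolis parameter at 16°S:
f = 2Ω sin φ = 2 × 7.29×10⁻⁵ × sin 16° = 4.02×10⁻⁵ s⁻¹
Geostrophic balance rearranged: |∂P/∂n| = f ρ V_g
|∂P/∂n| = 4.02×10⁻⁵ × 0.953 × 19.0 = 7.28×10⁻⁴ Pa/m

7.3×10⁻⁴ Pa/m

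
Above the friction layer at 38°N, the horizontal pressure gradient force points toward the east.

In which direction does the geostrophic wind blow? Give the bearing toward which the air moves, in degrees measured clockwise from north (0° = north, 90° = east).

The pressure-gradient force points toward the east (bearing 090°).
Geostrophic balance: in the Northern Hemisphere the Coriolis force deflects motion to the right, so the geostrophic wind blows 90° to the right of the pressure-gradient force (low pressure on the left).
Rotating 090° by 90° clockwise gives 180° — the wind blows toward the south.

180°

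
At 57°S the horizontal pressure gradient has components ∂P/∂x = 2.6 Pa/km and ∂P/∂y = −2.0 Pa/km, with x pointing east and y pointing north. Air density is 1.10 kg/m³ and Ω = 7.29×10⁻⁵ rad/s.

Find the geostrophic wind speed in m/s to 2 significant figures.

24 m/s

Coriolis parameter at 57°S:
f = 2Ω sin φ = 2 × 7.29×10⁻⁵ × sin 57° = 1.22×10⁻⁴ s⁻¹
In the Southern Hemisphere f is negative: f = −1.22×10⁻⁴ s⁻¹.
Component geostrophic relations (x east, y north):
u_g = −(1/(fρ)) ∂P/∂y,  v_g = (1/(fρ)) ∂P/∂x
u_g = −(−2.0×10⁻³)/(−1.22×10⁻⁴ × 1.10) = −14.9 m/s;  v_g = (2.6×10⁻³)/(−1.22×10⁻⁴ × 1.10) = −19.3 m/s
|V_g| = √(u_g² + v_g²) = 24.4 m/s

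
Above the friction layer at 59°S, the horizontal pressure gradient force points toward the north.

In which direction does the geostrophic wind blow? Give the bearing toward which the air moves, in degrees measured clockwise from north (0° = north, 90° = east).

The pressure-gradient force points toward the north (bearing 000°).
Geostrophic balance: in the Southern Hemisphere the Coriolis force deflects motion to the left, so the geostrophic wind blows 90° to the left of the pressure-gradient force (low pressure on the right).
Rotating 000° by 90° counterclockwise gives 270° — the wind blows toward the west.

270°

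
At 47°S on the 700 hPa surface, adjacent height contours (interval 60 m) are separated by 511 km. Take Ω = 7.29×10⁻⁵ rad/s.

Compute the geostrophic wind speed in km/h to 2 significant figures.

39 km/h

Coriolis parameter at 47°S:
f = 2Ω sin φ = 2 × 7.29×10⁻⁵ × sin 47° = 1.07×10⁻⁴ s⁻¹
Height gradient: |∂Z/∂n| = 60 m / 511000 m = 1.17×10⁻⁴
On a pressure surface, geostrophic balance gives V_g = (g/f)|∂Z/∂n|:
V_g = 9.81 × 1.17×10⁻⁴ / 1.07×10⁻⁴ = 10.8 m/s
Converting: 10.8 m/s × 3.6 = 39 km/h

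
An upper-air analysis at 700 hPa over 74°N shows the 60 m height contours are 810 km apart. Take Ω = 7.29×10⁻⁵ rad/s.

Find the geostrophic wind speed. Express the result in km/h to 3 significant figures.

18.7 km/h

Coriolis parameter at 74°N:
f = 2Ω sin φ = 2 × 7.29×10⁻⁵ × sin 74° = 1.40×10⁻⁴ s⁻¹
Height gradient: |∂Z/∂n| = 60 m / 810000 m = 7.41×10⁻⁵
On a pressure surface, geostrophic balance gives V_g = (g/f)|∂Z/∂n|:
V_g = 9.81 × 7.41×10⁻⁵ / 1.40×10⁻⁴ = 5.18 m/s
Converting: 5.18 m/s × 3.6 = 18.7 km/h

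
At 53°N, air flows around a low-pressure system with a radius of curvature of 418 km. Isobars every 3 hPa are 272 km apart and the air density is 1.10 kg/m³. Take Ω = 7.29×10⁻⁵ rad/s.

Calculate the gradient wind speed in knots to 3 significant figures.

Coriolis parameter at 53°N:
f = 2Ω sin φ = 2 × 7.29×10⁻⁵ × sin 53° = 1.16×10⁻⁴ s⁻¹
Pressure gradient: |∂P/∂n| = 300 Pa / 272000 m = 1.10×10⁻³ Pa/m
Geostrophic speed: V_g = |∂P/∂n|/(fρ) = 1.10×10⁻³/(1.16×10⁻⁴ × 1.10) = 8.61 m/s
Around a low, centrifugal force acts outward with Coriolis, so pressure-gradient force balances both:
(1/ρ)|∂P/∂n| = fV + V²/R  →  V² + fR·V − fR·V_g = 0
With fR = 1.16×10⁻⁴ × 418×10³ m = 48.7 m/s:
V = [−fR + √((fR)² + 4 fR V_g)]/2 = [−48.7 + √(48.7² + 4×48.7×8.61)]/2 = 7.47 m/s
Subgeostrophic (V < V_g = 8.61 m/s), as expected around a low.
Converting: 7.47 m/s × 1.944 = 14.5 knots

14.5 knots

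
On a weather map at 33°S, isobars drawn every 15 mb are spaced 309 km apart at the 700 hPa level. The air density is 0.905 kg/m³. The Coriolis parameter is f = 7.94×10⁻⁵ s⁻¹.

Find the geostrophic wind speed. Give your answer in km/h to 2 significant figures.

Pressure gradient: |∂P/∂n| = 1500 Pa / 309000 m = 4.85×10⁻³ Pa/m
Geostrophic balance (pressure-gradient force = Coriolis force):
V_g = (1/(fρ)) |∂P/∂n| = 4.85×10⁻³ / (7.94×10⁻⁵ × 0.905) = 67.6 m/s
Converting: 67.6 m/s × 3.6 = 240 km/h

240 km/h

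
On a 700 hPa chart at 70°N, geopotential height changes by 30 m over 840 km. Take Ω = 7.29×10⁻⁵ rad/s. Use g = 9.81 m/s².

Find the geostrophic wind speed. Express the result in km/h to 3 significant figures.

Coriolis parameter at 70°N:
f = 2Ω sin φ = 2 × 7.29×10⁻⁵ × sin 70° = 1.37×10⁻⁴ s⁻¹
Height gradient: |∂Z/∂n| = 30 m / 840000 m = 3.57×10⁻⁵
On a pressure surface, geostrophic balance gives V_g = (g/f)|∂Z/∂n|:
V_g = 9.81 × 3.57×10⁻⁵ / 1.37×10⁻⁴ = 2.56 m/s
Converting: 2.56 m/s × 3.6 = 9.21 km/h

9.21 km/h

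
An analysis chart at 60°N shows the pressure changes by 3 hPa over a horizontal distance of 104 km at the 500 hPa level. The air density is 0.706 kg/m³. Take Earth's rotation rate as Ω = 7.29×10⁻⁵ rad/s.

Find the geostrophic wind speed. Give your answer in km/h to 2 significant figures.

Coriolis parameter at 60°N:
f = 2Ω sin φ = 2 × 7.29×10⁻⁵ × sin 60° = 1.26×10⁻⁴ s⁻¹
Pressure gradient: |∂P/∂n| = 300 Pa / 104000 m = 2.88×10⁻³ Pa/m
Geostrophic balance (pressure-gradient force = Coriolis force):
V_g = (1/(fρ)) |∂P/∂n| = 2.88×10⁻³ / (1.26×10⁻⁴ × 0.706) = 32.4 m/s
Converting: 32.4 m/s × 3.6 = 120 km/h

120 km/h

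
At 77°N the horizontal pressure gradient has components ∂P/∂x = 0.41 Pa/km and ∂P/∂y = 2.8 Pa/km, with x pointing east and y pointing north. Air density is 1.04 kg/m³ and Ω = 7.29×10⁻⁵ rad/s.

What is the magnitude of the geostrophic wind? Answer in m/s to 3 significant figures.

19.2 m/s

Coriolis parameter at 77°N:
f = 2Ω sin φ = 2 × 7.29×10⁻⁵ × sin 77° = 1.42×10⁻⁴ s⁻¹
Component geostrophic relations (x east, y north):
u_g = −(1/(fρ)) ∂P/∂y,  v_g = (1/(fρ)) ∂P/∂x
u_g = −(2.8×10⁻³)/(1.42×10⁻⁴ × 1.04) = −19.0 m/s;  v_g = (0.41×10⁻³)/(1.42×10⁻⁴ × 1.04) = 2.78 m/s
|V_g| = √(u_g² + v_g²) = 19.2 m/s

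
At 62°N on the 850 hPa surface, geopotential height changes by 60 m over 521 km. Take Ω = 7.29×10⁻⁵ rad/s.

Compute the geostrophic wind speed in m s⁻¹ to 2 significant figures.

Coriolis parameter at 62°N:
f = 2Ω sin φ = 2 × 7.29×10⁻⁵ × sin 62° = 1.29×10⁻⁴ s⁻¹
Height gradient: |∂Z/∂n| = 60 m / 521000 m = 1.15×10⁻⁴
On a pressure surface, geostrophic balance gives V_g = (g/f)|∂Z/∂n|:
V_g = 9.81 × 1.15×10⁻⁴ / 1.29×10⁻⁴ = 8.78 m/s

8.8 m s⁻¹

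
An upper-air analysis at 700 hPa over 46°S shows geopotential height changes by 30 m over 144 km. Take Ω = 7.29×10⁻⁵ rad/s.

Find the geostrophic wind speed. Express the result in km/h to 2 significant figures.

Coriolis parameter at 46°S:
f = 2Ω sin φ = 2 × 7.29×10⁻⁵ × sin 46° = 1.05×10⁻⁴ s⁻¹
Height gradient: |∂Z/∂n| = 30 m / 144000 m = 2.08×10⁻⁴
On a pressure surface, geostrophic balance gives V_g = (g/f)|∂Z/∂n|:
V_g = 9.81 × 2.08×10⁻⁴ / 1.05×10⁻⁴ = 19.5 m/s
Converting: 19.5 m/s × 3.6 = 70 km/h

70 km/h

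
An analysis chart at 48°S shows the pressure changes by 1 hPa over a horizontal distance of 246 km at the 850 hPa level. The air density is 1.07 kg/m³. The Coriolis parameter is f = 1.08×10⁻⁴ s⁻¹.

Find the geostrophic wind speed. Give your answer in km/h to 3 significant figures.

12.7 km/h

Pressure gradient: |∂P/∂n| = 100 Pa / 246000 m = 4.07×10⁻⁴ Pa/m
Geostrophic balance (pressure-gradient force = Coriolis force):
V_g = (1/(fρ)) |∂P/∂n| = 4.07×10⁻⁴ / (1.08×10⁻⁴ × 1.07) = 3.52 m/s
Converting: 3.52 m/s × 3.6 = 12.7 km/h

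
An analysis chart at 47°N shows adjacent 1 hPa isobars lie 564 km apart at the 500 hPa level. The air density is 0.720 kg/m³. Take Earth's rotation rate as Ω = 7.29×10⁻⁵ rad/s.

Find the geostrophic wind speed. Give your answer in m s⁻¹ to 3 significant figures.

2.31 m s⁻¹

Coriolis parameter at 47°N:
f = 2Ω sin φ = 2 × 7.29×10⁻⁵ × sin 47° = 1.07×10⁻⁴ s⁻¹
Pressure gradient: |∂P/∂n| = 100 Pa / 564000 m = 1.77×10⁻⁴ Pa/m
Geostrophic balance (pressure-gradient force = Coriolis force):
V_g = (1/(fρ)) |∂P/∂n| = 1.77×10⁻⁴ / (1.07×10⁻⁴ × 0.720) = 2.31 m/s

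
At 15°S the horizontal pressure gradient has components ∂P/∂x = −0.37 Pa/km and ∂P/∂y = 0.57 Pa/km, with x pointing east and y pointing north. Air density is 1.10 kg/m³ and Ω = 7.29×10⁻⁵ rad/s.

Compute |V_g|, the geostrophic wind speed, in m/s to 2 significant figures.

16 m/s

Coriolis parameter at 15°S:
f = 2Ω sin φ = 2 × 7.29×10⁻⁵ × sin 15° = 3.77×10⁻⁵ s⁻¹
In the Southern Hemisphere f is negative: f = −3.77×10⁻⁵ s⁻¹.
Component geostrophic relations (x east, y north):
u_g = −(1/(fρ)) ∂P/∂y,  v_g = (1/(fρ)) ∂P/∂x
u_g = −(0.57×10⁻³)/(−3.77×10⁻⁵ × 1.10) = 13.7 m/s;  v_g = (−0.37×10⁻³)/(−3.77×10⁻⁵ × 1.10) = 8.91 m/s
|V_g| = √(u_g² + v_g²) = 16.4 m/s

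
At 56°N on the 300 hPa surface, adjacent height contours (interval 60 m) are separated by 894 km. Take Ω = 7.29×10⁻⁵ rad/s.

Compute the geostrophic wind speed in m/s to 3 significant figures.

5.45 m/s

Coriolis parameter at 56°N:
f = 2Ω sin φ = 2 × 7.29×10⁻⁵ × sin 56° = 1.21×10⁻⁴ s⁻¹
Height gradient: |∂Z/∂n| = 60 m / 894000 m = 6.71×10⁻⁵
On a pressure surface, geostrophic balance gives V_g = (g/f)|∂Z/∂n|:
V_g = 9.81 × 6.71×10⁻⁵ / 1.21×10⁻⁴ = 5.45 m/s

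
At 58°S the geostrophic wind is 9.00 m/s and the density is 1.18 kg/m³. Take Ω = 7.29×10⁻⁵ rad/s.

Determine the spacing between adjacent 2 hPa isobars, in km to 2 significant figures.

150 km

Coriolis parameter at 58°S:
f = 2Ω sin φ = 2 × 7.29×10⁻⁵ × sin 58° = 1.24×10⁻⁴ s⁻¹
Geostrophic balance rearranged: |∂P/∂n| = f ρ V_g
|∂P/∂n| = 1.24×10⁻⁴ × 1.18 × 9.00 = 1.31×10⁻³ Pa/m
Isobar spacing: Δn = ΔP/|∂P/∂n| = 200 Pa / 1.31×10⁻³ Pa/m = 152310 m ≈ 150 km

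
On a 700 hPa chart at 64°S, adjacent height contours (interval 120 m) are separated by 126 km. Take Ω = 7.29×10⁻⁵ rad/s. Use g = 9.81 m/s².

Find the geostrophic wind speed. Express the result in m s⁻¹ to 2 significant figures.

Coriolis parameter at 64°S:
f = 2Ω sin φ = 2 × 7.29×10⁻⁵ × sin 64° = 1.31×10⁻⁴ s⁻¹
Height gradient: |∂Z/∂n| = 120 m / 126000 m = 9.52×10⁻⁴
On a pressure surface, geostrophic balance gives V_g = (g/f)|∂Z/∂n|:
V_g = 9.81 × 9.52×10⁻⁴ / 1.31×10⁻⁴ = 71.3 m/s

71 m s⁻¹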